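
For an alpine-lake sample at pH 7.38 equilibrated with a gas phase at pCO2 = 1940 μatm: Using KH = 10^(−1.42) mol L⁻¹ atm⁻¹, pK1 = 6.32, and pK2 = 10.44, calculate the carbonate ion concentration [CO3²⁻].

[CO3²⁻] = 0.738 μmol/L

[CO2*] = KH · pCO2 = 10^(−1.42) × 1940×10^-6 = 7.376×10^-5 mol/L
α₀ = 1/(1 + K1/[H⁺] + K1K2/[H⁺]²) = 1/(1 + 10^+1.06 + 10^-2.00) = 0.08005
DIC = [CO2*]/α₀ = 7.376×10^-5 / 0.08005 = 0.9213 mmol/L
[CO3²⁻] = α₂·DIC; α₂ = 0.0008005, so [CO3²⁻] = 0.0008005 × 0.9213 = 0.000738 mmol/L = 0.738 μmol/L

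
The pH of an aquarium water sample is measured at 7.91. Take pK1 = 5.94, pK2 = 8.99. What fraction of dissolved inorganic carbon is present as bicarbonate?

α₁ = 1 / (1 + [H⁺]/K1 + K2/[H⁺]) = 1 / (1 + 10^-1.97 + 10^-1.08)
   = 1 / (1 + 0.010715 + 0.083176) = 1/1.0939 = 0.9142

α₁ = 0.914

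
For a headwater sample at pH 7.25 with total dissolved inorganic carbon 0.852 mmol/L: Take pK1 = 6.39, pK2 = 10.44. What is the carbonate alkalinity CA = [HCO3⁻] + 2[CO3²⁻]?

CA = [HCO3⁻] + 2[CO3²⁻] = (α₁ + 2α₂)·DIC
At pH 7.25: [H⁺]/K1 = 10^-0.86 = 0.13804, K2/[H⁺] = 10^-3.19 = 0.00064565
α₁ = 1/(1 + 0.13804 + 0.00064565) = 1/1.1387 = 0.8782; α₂ = α₁·K2/[H⁺] = 0.0005670
α₁ + 2α₂ = 0.8793
CA = 0.8793 × 0.852 = 0.749 mmol/L

CA = 0.749 mmol/L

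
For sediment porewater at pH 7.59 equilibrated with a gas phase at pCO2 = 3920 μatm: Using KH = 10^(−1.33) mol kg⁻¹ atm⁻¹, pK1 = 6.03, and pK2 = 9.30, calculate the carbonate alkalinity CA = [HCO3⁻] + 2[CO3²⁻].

CA = 6.92 mmol/kg

[CO2*] = KH · pCO2 = 10^(−1.33) × 3920×10^-6 = 1.834×10^-4 mol/kg
α₀ = 1/(1 + K1/[H⁺] + K1K2/[H⁺]²) = 1/(1 + 10^+1.56 + 10^-0.15) = 0.02630
DIC = [CO2*]/α₀ = 1.834×10^-4 / 0.02630 = 6.970 mmol/kg
CA = (α₁ + 2α₂)·DIC = (0.9551 + 2×0.01862) × 6.970 = 6.92 mmol/kg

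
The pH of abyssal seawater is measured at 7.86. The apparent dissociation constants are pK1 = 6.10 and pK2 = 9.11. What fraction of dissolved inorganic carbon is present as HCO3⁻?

α₁ = 1 / (1 + [H⁺]/K1 + K2/[H⁺]) = 1 / (1 + 10^-1.76 + 10^-1.25)
   = 1 / (1 + 0.017378 + 0.056234) = 1/1.0736 = 0.9314

α₁ = 0.931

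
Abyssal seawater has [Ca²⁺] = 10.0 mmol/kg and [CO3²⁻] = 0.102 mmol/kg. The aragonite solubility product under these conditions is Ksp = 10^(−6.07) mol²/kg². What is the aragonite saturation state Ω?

Ω = 1.20

Ksp = 10^(−6.07) = 8.511×10^-7
Ω = [Ca²⁺][CO3²⁻]/Ksp = (10.0×10^-3)(0.102×10^-3) / 8.511×10^-7 = 1.20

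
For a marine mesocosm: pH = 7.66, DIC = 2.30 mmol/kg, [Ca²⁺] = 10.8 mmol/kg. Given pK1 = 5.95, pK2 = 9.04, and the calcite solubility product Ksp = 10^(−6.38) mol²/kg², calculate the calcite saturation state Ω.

α₂ = 1 / (1 + [H⁺]/K2 + [H⁺]²/(K1K2)) = 1 / (1 + 10^+1.38 + 10^-0.33)
   = 1 / (1 + 23.988 + 0.46774) = 1/25.456 = 0.03928
[CO3²⁻] = α₂ × DIC = 0.03928 × 2.30 = 0.09035 mmol/kg
Ksp = 10^(−6.38) = 4.169×10^-7
Ω = [Ca²⁺][CO3²⁻]/Ksp = (10.8×10^-3)(9.035×10^-5) / 4.169×10^-7 = 2.34

Ω = 2.34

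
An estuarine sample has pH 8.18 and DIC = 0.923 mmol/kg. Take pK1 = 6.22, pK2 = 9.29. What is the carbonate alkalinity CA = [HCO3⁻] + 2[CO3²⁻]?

CA = 0.980 mmol/kg

CA = [HCO3⁻] + 2[CO3²⁻] = (α₁ + 2α₂)·DIC
At pH 8.18: [H⁺]/K1 = 10^-1.96 = 0.010965, K2/[H⁺] = 10^-1.11 = 0.077625
α₁ = 1/(1 + 0.010965 + 0.077625) = 1/1.0886 = 0.9186; α₂ = α₁·K2/[H⁺] = 0.07131
α₁ + 2α₂ = 1.0612
CA = 1.0612 × 0.923 = 0.980 mmol/kg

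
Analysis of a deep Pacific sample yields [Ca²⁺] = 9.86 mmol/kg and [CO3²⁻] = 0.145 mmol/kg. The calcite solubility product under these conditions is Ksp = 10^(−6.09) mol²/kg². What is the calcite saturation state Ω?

Ksp = 10^(−6.09) = 8.128×10^-7
Ω = [Ca²⁺][CO3²⁻]/Ksp = (9.86×10^-3)(0.145×10^-3) / 8.128×10^-7 = 1.76

Ω = 1.76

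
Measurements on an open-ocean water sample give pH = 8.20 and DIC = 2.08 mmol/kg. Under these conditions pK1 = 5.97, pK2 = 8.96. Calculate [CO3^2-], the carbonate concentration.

α₂ = 1 / (1 + [H⁺]/K2 + [H⁺]²/(K1K2)) = 1 / (1 + 10^+0.76 + 10^-1.47)
   = 1 / (1 + 5.7544 + 0.033884) = 1/6.7883 = 0.1473
[CO3²⁻] = α₂ × DIC = 0.1473 × 2.08 = 0.306 mmol/kg

[CO3²⁻] = 0.306 mmol/kg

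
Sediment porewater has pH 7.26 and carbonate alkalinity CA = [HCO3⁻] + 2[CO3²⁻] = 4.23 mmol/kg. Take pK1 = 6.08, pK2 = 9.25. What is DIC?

CA = [HCO3⁻] + 2[CO3²⁻] = (α₁ + 2α₂)·DIC
At pH 7.26: [H⁺]/K1 = 10^-1.18 = 0.066069, K2/[H⁺] = 10^-1.99 = 0.010233
α₁ = 1/(1 + 0.066069 + 0.010233) = 1/1.0763 = 0.9291; α₂ = α₁·K2/[H⁺] = 0.009507
α₁ + 2α₂ = 0.9481
DIC = CA / (α₁ + 2α₂) = 4.23 / 0.9481 = 4.46 mmol/kg

DIC = 4.46 mmol/kg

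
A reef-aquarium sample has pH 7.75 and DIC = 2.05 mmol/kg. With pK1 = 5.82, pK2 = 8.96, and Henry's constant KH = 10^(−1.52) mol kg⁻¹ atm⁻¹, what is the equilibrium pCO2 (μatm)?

α₀ = 1 / (1 + K1/[H⁺] + K1K2/[H⁺]²) = 1 / (1 + 10^+1.93 + 10^+0.72)
   = 1 / (1 + 85.114 + 5.2481) = 1/91.362 = 0.01095
[CO2*] = α₀ × DIC = 0.01095 × 2.05 = 0.02244 mmol/kg
pCO2 = [CO2*]/KH = 2.244×10^-5 / 3.020×10^-2 = 743 μatm

pCO2 = 743 μatm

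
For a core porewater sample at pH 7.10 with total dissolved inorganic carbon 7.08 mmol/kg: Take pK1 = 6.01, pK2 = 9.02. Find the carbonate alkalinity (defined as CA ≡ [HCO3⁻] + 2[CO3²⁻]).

CA = [HCO3⁻] + 2[CO3²⁻] = (α₁ + 2α₂)·DIC
At pH 7.10: [H⁺]/K1 = 10^-1.09 = 0.081283, K2/[H⁺] = 10^-1.92 = 0.012023
α₁ = 1/(1 + 0.081283 + 0.012023) = 1/1.0933 = 0.9147; α₂ = α₁·K2/[H⁺] = 0.01100
α₁ + 2α₂ = 0.9367
CA = 0.9367 × 7.08 = 6.63 mmol/kg

CA = 6.63 mmol/kg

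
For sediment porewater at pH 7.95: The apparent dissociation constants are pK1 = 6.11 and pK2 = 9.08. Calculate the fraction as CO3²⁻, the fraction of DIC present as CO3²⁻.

α₂ = 0.0681

α₂ = 1 / (1 + [H⁺]/K2 + [H⁺]²/(K1K2)) = 1 / (1 + 10^+1.13 + 10^-0.71)
   = 1 / (1 + 13.490 + 0.19498) = 1/14.685 = 0.06810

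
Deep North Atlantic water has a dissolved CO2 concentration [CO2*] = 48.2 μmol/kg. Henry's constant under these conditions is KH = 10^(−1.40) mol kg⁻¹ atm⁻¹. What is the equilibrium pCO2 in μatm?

KH = 10^(−1.40) = 3.981×10^-2 mol kg⁻¹ atm⁻¹
pCO2 = [CO2*]/KH = 48.2×10^-6 / 3.981×10^-2 = 1.21×10^-3 atm = 1210 μatm

pCO2 = 1210 μatm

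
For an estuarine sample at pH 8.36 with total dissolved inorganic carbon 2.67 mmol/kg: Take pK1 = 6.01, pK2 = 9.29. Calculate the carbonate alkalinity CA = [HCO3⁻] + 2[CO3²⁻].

CA = [HCO3⁻] + 2[CO3²⁻] = (α₁ + 2α₂)·DIC
At pH 8.36: [H⁺]/K1 = 10^-2.35 = 0.0044668, K2/[H⁺] = 10^-0.93 = 0.11749
α₁ = 1/(1 + 0.0044668 + 0.11749) = 1/1.1220 = 0.8913; α₂ = α₁·K2/[H⁺] = 0.1047
α₁ + 2α₂ = 1.1007
CA = 1.1007 × 2.67 = 2.94 mmol/kg

CA = 2.94 mmol/kg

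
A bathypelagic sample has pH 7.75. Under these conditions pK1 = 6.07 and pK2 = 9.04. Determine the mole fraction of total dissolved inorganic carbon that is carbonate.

α₂ = 1 / (1 + [H⁺]/K2 + [H⁺]²/(K1K2)) = 1 / (1 + 10^+1.29 + 10^-0.39)
   = 1 / (1 + 19.498 + 0.40738) = 1/20.906 = 0.04783

α₂ = 0.0478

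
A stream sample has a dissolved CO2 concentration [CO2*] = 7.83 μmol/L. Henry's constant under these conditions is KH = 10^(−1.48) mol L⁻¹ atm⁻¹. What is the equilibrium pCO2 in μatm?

KH = 10^(−1.48) = 3.311×10^-2 mol L⁻¹ atm⁻¹
pCO2 = [CO2*]/KH = 7.83×10^-6 / 3.311×10^-2 = 2.36×10^-4 atm = 236 μatm

pCO2 = 236 μatm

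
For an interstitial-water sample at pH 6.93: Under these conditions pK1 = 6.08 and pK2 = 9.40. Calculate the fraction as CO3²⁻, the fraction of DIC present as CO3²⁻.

α₂ = 1 / (1 + [H⁺]/K2 + [H⁺]²/(K1K2)) = 1 / (1 + 10^+2.47 + 10^+1.62)
   = 1 / (1 + 295.12 + 41.687) = 1/337.81 = 0.002960

α₂ = 0.00296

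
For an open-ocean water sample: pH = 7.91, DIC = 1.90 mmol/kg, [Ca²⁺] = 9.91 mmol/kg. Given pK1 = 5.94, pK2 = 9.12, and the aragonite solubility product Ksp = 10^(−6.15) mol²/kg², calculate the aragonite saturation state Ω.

Ω = 1.53

α₂ = 1 / (1 + [H⁺]/K2 + [H⁺]²/(K1K2)) = 1 / (1 + 10^+1.21 + 10^-0.76)
   = 1 / (1 + 16.218 + 0.17378) = 1/17.392 = 0.05750
[CO3²⁻] = α₂ × DIC = 0.05750 × 1.90 = 0.1092 mmol/kg
Ksp = 10^(−6.15) = 7.079×10^-7
Ω = [Ca²⁺][CO3²⁻]/Ksp = (9.91×10^-3)(1.092×10^-4) / 7.079×10^-7 = 1.53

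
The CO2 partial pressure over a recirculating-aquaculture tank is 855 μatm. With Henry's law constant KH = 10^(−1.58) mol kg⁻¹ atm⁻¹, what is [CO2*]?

[CO2*] = 22.5 μmol/kg

KH = 10^(−1.58) = 2.630×10^-2 mol kg⁻¹ atm⁻¹
[CO2*] = KH · pCO2 = 2.630×10^-2 × 855×10^-6 atm = 2.25×10^-5 mol/kg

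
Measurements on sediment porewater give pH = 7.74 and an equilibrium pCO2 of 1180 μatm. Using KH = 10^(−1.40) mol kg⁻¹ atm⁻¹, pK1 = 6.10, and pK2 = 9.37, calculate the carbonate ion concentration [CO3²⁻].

[CO3²⁻] = 0.0481 mmol/kg

[CO2*] = KH · pCO2 = 10^(−1.40) × 1180×10^-6 = 4.698×10^-5 mol/kg
α₀ = 1/(1 + K1/[H⁺] + K1K2/[H⁺]²) = 1/(1 + 10^+1.64 + 10^+0.01) = 0.02189
DIC = [CO2*]/α₀ = 4.698×10^-5 / 0.02189 = 2.146 mmol/kg
[CO3²⁻] = α₂·DIC; α₂ = 0.02240, so [CO3²⁻] = 0.02240 × 2.146 = 0.0481 mmol/kg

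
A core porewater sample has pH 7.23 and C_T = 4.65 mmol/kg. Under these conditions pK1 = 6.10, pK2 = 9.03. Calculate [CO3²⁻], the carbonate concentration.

α₂ = 1 / (1 + [H⁺]/K2 + [H⁺]²/(K1K2)) = 1 / (1 + 10^+1.80 + 10^+0.67)
   = 1 / (1 + 63.096 + 4.6774) = 1/68.773 = 0.01454
[CO3²⁻] = α₂ × DIC = 0.01454 × 4.65 = 0.0676 mmol/kg

[CO3²⁻] = 0.0676 mmol/kg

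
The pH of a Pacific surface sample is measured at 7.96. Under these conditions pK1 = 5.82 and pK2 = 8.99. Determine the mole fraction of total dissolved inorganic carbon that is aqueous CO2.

α₀ = 1 / (1 + K1/[H⁺] + K1K2/[H⁺]²) = 1 / (1 + 10^+2.14 + 10^+1.11)
   = 1 / (1 + 138.04 + 12.882) = 1/151.92 = 0.006582

α₀ = 0.00658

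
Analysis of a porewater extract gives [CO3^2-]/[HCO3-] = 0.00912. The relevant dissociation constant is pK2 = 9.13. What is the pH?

From K2 = [H⁺][CO3^2-]/[HCO3-]:  pH = pK2 + log₁₀([CO3^2-]/[HCO3-])
log₁₀(0.00912) = -2.040
pH = 9.13 + (-2.040) = 7.09

pH = 7.09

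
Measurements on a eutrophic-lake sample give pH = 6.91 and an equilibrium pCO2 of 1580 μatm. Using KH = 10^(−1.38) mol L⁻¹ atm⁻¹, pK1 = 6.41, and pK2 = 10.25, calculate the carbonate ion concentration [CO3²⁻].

[CO3²⁻] = 0.0952 μmol/L

[CO2*] = KH · pCO2 = 10^(−1.38) × 1580×10^-6 = 6.587×10^-5 mol/L
α₀ = 1/(1 + K1/[H⁺] + K1K2/[H⁺]²) = 1/(1 + 10^+0.50 + 10^-2.84) = 0.2402
DIC = [CO2*]/α₀ = 6.587×10^-5 / 0.2402 = 0.2742 mmol/L
[CO3²⁻] = α₂·DIC; α₂ = 0.0003472, so [CO3²⁻] = 0.0003472 × 0.2742 = 9.52×10^-5 mmol/L = 0.0952 μmol/L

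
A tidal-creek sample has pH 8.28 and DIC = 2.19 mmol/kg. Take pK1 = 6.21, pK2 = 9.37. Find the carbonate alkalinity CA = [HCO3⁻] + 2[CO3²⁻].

CA = [HCO3⁻] + 2[CO3²⁻] = (α₁ + 2α₂)·DIC
At pH 8.28: [H⁺]/K1 = 10^-2.07 = 0.0085114, K2/[H⁺] = 10^-1.09 = 0.081283
α₁ = 1/(1 + 0.0085114 + 0.081283) = 1/1.0898 = 0.9176; α₂ = α₁·K2/[H⁺] = 0.07459
α₁ + 2α₂ = 1.0668
CA = 1.0668 × 2.19 = 2.34 mmol/kg

CA = 2.34 mmol/kg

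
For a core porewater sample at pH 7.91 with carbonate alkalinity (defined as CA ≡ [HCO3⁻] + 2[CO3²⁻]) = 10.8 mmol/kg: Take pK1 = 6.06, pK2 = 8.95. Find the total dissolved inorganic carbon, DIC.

CA = [HCO3⁻] + 2[CO3²⁻] = (α₁ + 2α₂)·DIC
At pH 7.91: [H⁺]/K1 = 10^-1.85 = 0.014125, K2/[H⁺] = 10^-1.04 = 0.091201
α₁ = 1/(1 + 0.014125 + 0.091201) = 1/1.1053 = 0.9047; α₂ = α₁·K2/[H⁺] = 0.08251
α₁ + 2α₂ = 1.0697
DIC = CA / (α₁ + 2α₂) = 10.8 / 1.0697 = 10.1 mmol/kg

DIC = 10.1 mmol/kg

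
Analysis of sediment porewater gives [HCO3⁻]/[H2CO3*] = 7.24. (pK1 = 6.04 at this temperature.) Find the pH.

From K1 = [H⁺][HCO3⁻]/[H2CO3*]:  pH = pK1 + log₁₀([HCO3⁻]/[H2CO3*])
log₁₀(7.24) = +0.860
pH = 6.04 + (+0.860) = 6.90

pH = 6.90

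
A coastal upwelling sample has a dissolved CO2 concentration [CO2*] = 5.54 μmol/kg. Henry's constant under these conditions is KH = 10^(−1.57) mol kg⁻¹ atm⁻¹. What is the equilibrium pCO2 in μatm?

pCO2 = 206 μatm

KH = 10^(−1.57) = 2.692×10^-2 mol kg⁻¹ atm⁻¹
pCO2 = [CO2*]/KH = 5.54×10^-6 / 2.692×10^-2 = 2.06×10^-4 atm = 206 μatm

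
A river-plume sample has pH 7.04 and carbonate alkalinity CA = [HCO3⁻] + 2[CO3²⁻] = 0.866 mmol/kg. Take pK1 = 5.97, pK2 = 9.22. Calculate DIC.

CA = [HCO3⁻] + 2[CO3²⁻] = (α₁ + 2α₂)·DIC
At pH 7.04: [H⁺]/K1 = 10^-1.07 = 0.085114, K2/[H⁺] = 10^-2.18 = 0.0066069
α₁ = 1/(1 + 0.085114 + 0.0066069) = 1/1.0917 = 0.9160; α₂ = α₁·K2/[H⁺] = 0.006052
α₁ + 2α₂ = 0.9281
DIC = CA / (α₁ + 2α₂) = 0.866 / 0.9281 = 0.933 mmol/kg

DIC = 0.933 mmol/kg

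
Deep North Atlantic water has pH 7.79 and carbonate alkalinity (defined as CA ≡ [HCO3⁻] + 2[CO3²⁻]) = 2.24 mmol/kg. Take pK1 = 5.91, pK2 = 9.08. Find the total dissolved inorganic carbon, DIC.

DIC = 2.16 mmol/kg

CA = [HCO3⁻] + 2[CO3²⁻] = (α₁ + 2α₂)·DIC
At pH 7.79: [H⁺]/K1 = 10^-1.88 = 0.013183, K2/[H⁺] = 10^-1.29 = 0.051286
α₁ = 1/(1 + 0.013183 + 0.051286) = 1/1.0645 = 0.9394; α₂ = α₁·K2/[H⁺] = 0.04818
α₁ + 2α₂ = 1.0358
DIC = CA / (α₁ + 2α₂) = 2.24 / 1.0358 = 2.16 mmol/kg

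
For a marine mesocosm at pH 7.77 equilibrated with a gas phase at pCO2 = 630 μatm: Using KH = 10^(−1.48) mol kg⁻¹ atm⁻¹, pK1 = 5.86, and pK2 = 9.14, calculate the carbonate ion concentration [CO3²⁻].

[CO3²⁻] = 0.0723 mmol/kg

[CO2*] = KH · pCO2 = 10^(−1.48) × 630×10^-6 = 2.086×10^-5 mol/kg
α₀ = 1/(1 + K1/[H⁺] + K1K2/[H⁺]²) = 1/(1 + 10^+1.91 + 10^+0.54) = 0.01166
DIC = [CO2*]/α₀ = 2.086×10^-5 / 0.01166 = 1.789 mmol/kg
[CO3²⁻] = α₂·DIC; α₂ = 0.04044, so [CO3²⁻] = 0.04044 × 1.789 = 0.0723 mmol/kg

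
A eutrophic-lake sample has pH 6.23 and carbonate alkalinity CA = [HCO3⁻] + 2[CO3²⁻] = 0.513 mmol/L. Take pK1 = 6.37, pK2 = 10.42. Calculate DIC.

CA = [HCO3⁻] + 2[CO3²⁻] = (α₁ + 2α₂)·DIC
At pH 6.23: [H⁺]/K1 = 10^0.14 = 1.3804, K2/[H⁺] = 10^-4.19 = 6.4565×10^-5
α₁ = 1/(1 + 1.3804 + 6.4565×10^-5) = 1/2.3804 = 0.4201; α₂ = α₁·K2/[H⁺] = 2.712×10^-5
α₁ + 2α₂ = 0.4201
DIC = CA / (α₁ + 2α₂) = 0.513 / 0.4201 = 1.22 mmol/L

DIC = 1.22 mmol/L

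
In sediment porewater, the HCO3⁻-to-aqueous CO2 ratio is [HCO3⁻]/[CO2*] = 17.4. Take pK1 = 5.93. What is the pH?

pH = 7.17

From K1 = [H⁺][HCO3⁻]/[CO2*]:  pH = pK1 + log₁₀([HCO3⁻]/[CO2*])
log₁₀(17.4) = +1.241
pH = 5.93 + (+1.241) = 7.17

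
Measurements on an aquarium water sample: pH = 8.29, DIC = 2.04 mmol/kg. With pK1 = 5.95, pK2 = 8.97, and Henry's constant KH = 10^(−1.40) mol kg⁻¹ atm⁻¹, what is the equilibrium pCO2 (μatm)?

α₀ = 1 / (1 + K1/[H⁺] + K1K2/[H⁺]²) = 1 / (1 + 10^+2.34 + 10^+1.66)
   = 1 / (1 + 218.78 + 45.709) = 1/265.48 = 0.003767
[CO2*] = α₀ × DIC = 0.003767 × 2.04 = 0.007684 mmol/kg = 7.684 μmol/kg
pCO2 = [CO2*]/KH = 7.684×10^-6 / 3.981×10^-2 = 193 μatm

pCO2 = 193 μatm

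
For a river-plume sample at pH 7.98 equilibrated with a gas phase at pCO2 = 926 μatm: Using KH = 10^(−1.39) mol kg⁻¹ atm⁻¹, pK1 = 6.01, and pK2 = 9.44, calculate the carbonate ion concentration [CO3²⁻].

[CO2*] = KH · pCO2 = 10^(−1.39) × 926×10^-6 = 3.772×10^-5 mol/kg
α₀ = 1/(1 + K1/[H⁺] + K1K2/[H⁺]²) = 1/(1 + 10^+1.97 + 10^+0.51) = 0.01025
DIC = [CO2*]/α₀ = 3.772×10^-5 / 0.01025 = 3.680 mmol/kg
[CO3²⁻] = α₂·DIC; α₂ = 0.03317, so [CO3²⁻] = 0.03317 × 3.680 = 0.122 mmol/kg

[CO3²⁻] = 0.122 mmol/kg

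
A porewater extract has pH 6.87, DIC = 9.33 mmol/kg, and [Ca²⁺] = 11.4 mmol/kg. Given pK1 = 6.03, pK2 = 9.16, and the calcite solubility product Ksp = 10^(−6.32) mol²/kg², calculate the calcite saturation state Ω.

Ω = 0.991

α₂ = 1 / (1 + [H⁺]/K2 + [H⁺]²/(K1K2)) = 1 / (1 + 10^+2.29 + 10^+1.45)
   = 1 / (1 + 194.98 + 28.184) = 1/224.17 = 0.004461
[CO3²⁻] = α₂ × DIC = 0.004461 × 9.33 = 0.04162 mmol/kg
Ksp = 10^(−6.32) = 4.786×10^-7
Ω = [Ca²⁺][CO3²⁻]/Ksp = (11.4×10^-3)(4.162×10^-5) / 4.786×10^-7 = 0.991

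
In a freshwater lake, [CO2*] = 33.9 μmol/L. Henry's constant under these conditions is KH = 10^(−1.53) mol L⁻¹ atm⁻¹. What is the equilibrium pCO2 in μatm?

KH = 10^(−1.53) = 2.951×10^-2 mol L⁻¹ atm⁻¹
pCO2 = [CO2*]/KH = 33.9×10^-6 / 2.951×10^-2 = 1.15×10^-3 atm = 1150 μatm

pCO2 = 1150 μatm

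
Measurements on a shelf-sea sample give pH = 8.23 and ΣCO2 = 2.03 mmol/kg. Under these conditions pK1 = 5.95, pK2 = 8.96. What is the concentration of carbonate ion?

α₂ = 1 / (1 + [H⁺]/K2 + [H⁺]²/(K1K2)) = 1 / (1 + 10^+0.73 + 10^-1.55)
   = 1 / (1 + 5.3703 + 0.028184) = 1/6.3985 = 0.1563
[CO3²⁻] = α₂ × DIC = 0.1563 × 2.03 = 0.317 mmol/kg

[CO3²⁻] = 0.317 mmol/kg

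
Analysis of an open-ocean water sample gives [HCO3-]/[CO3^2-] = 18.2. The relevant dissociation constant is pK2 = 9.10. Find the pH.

From K2 = [H⁺][CO3^2-]/[HCO3-]:  pH = pK2 − log₁₀([HCO3-]/[CO3^2-])
log₁₀(18.2) = +1.260
pH = 9.10 − (+1.260) = 7.84

pH = 7.84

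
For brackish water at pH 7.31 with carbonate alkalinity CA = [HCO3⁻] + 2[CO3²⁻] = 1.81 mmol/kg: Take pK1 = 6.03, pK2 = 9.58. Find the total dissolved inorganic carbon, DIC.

DIC = 1.89 mmol/kg

CA = [HCO3⁻] + 2[CO3²⁻] = (α₁ + 2α₂)·DIC
At pH 7.31: [H⁺]/K1 = 10^-1.28 = 0.052481, K2/[H⁺] = 10^-2.27 = 0.0053703
α₁ = 1/(1 + 0.052481 + 0.0053703) = 1/1.0579 = 0.9453; α₂ = α₁·K2/[H⁺] = 0.005077
α₁ + 2α₂ = 0.9555
DIC = CA / (α₁ + 2α₂) = 1.81 / 0.9555 = 1.89 mmol/kg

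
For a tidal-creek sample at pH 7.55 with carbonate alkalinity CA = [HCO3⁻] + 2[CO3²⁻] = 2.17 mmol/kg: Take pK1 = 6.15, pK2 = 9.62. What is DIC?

CA = [HCO3⁻] + 2[CO3²⁻] = (α₁ + 2α₂)·DIC
At pH 7.55: [H⁺]/K1 = 10^-1.40 = 0.039811, K2/[H⁺] = 10^-2.07 = 0.0085114
α₁ = 1/(1 + 0.039811 + 0.0085114) = 1/1.0483 = 0.9539; α₂ = α₁·K2/[H⁺] = 0.008119
α₁ + 2α₂ = 0.9701
DIC = CA / (α₁ + 2α₂) = 2.17 / 0.9701 = 2.24 mmol/kg

DIC = 2.24 mmol/kg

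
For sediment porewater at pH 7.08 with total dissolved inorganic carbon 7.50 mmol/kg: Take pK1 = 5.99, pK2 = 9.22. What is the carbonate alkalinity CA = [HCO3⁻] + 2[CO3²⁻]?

CA = 6.99 mmol/kg

CA = [HCO3⁻] + 2[CO3²⁻] = (α₁ + 2α₂)·DIC
At pH 7.08: [H⁺]/K1 = 10^-1.09 = 0.081283, K2/[H⁺] = 10^-2.14 = 0.0072444
α₁ = 1/(1 + 0.081283 + 0.0072444) = 1/1.0885 = 0.9187; α₂ = α₁·K2/[H⁺] = 0.006655
α₁ + 2α₂ = 0.9320
CA = 0.9320 × 7.50 = 6.99 mmol/kg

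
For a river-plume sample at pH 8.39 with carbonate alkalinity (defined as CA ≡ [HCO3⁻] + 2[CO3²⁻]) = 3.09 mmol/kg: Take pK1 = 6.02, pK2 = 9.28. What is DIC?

DIC = 2.78 mmol/kg

CA = [HCO3⁻] + 2[CO3²⁻] = (α₁ + 2α₂)·DIC
At pH 8.39: [H⁺]/K1 = 10^-2.37 = 0.0042658, K2/[H⁺] = 10^-0.89 = 0.12882
α₁ = 1/(1 + 0.0042658 + 0.12882) = 1/1.1331 = 0.8825; α₂ = α₁·K2/[H⁺] = 0.1137
α₁ + 2α₂ = 1.1099
DIC = CA / (α₁ + 2α₂) = 3.09 / 1.1099 = 2.78 mmol/kg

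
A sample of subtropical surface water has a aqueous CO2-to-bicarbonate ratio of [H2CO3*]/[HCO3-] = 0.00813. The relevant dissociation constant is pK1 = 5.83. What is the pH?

pH = 7.92

From K1 = [H⁺][HCO3-]/[H2CO3*]:  pH = pK1 − log₁₀([H2CO3*]/[HCO3-])
log₁₀(0.00813) = -2.090
pH = 5.83 − (-2.090) = 7.92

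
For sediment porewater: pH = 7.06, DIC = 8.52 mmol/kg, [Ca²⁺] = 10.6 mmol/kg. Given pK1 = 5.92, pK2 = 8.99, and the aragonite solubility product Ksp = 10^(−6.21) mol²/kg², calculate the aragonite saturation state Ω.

α₂ = 1 / (1 + [H⁺]/K2 + [H⁺]²/(K1K2)) = 1 / (1 + 10^+1.93 + 10^+0.79)
   = 1 / (1 + 85.114 + 6.1660) = 1/92.280 = 0.01084
[CO3²⁻] = α₂ × DIC = 0.01084 × 8.52 = 0.09233 mmol/kg
Ksp = 10^(−6.21) = 6.166×10^-7
Ω = [Ca²⁺][CO3²⁻]/Ksp = (10.6×10^-3)(9.233×10^-5) / 6.166×10^-7 = 1.59

Ω = 1.59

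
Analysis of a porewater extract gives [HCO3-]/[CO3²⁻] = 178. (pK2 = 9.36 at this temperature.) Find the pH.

From K2 = [H⁺][CO3²⁻]/[HCO3-]:  pH = pK2 − log₁₀([HCO3-]/[CO3²⁻])
log₁₀(178) = +2.250
pH = 9.36 − (+2.250) = 7.11

pH = 7.11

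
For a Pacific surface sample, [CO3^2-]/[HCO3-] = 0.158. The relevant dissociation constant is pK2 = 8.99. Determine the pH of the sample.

From K2 = [H⁺][CO3^2-]/[HCO3-]:  pH = pK2 + log₁₀([CO3^2-]/[HCO3-])
log₁₀(0.158) = -0.801
pH = 8.99 + (-0.801) = 8.19

pH = 8.19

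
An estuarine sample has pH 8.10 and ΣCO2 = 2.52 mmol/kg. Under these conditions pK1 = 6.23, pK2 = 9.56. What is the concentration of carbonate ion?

α₂ = 1 / (1 + [H⁺]/K2 + [H⁺]²/(K1K2)) = 1 / (1 + 10^+1.46 + 10^-0.41)
   = 1 / (1 + 28.840 + 0.38905) = 1/30.229 = 0.03308
[CO3²⁻] = α₂ × DIC = 0.03308 × 2.52 = 0.0834 mmol/kg

[CO3²⁻] = 0.0834 mmol/kg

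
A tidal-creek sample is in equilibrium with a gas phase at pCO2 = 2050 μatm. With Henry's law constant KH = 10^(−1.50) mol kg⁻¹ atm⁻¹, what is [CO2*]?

KH = 10^(−1.50) = 3.162×10^-2 mol kg⁻¹ atm⁻¹
[CO2*] = KH · pCO2 = 3.162×10^-2 × 2050×10^-6 atm = 6.48×10^-5 mol/kg

[CO2*] = 64.8 μmol/kg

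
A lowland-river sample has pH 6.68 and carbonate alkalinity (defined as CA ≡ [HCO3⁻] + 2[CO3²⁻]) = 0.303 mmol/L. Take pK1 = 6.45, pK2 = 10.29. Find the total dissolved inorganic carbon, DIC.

DIC = 0.481 mmol/L

CA = [HCO3⁻] + 2[CO3²⁻] = (α₁ + 2α₂)·DIC
At pH 6.68: [H⁺]/K1 = 10^-0.23 = 0.58884, K2/[H⁺] = 10^-3.61 = 0.00024547
α₁ = 1/(1 + 0.58884 + 0.00024547) = 1/1.5891 = 0.6293; α₂ = α₁·K2/[H⁺] = 0.0001545
α₁ + 2α₂ = 0.6296
DIC = CA / (α₁ + 2α₂) = 0.303 / 0.6296 = 0.481 mmol/L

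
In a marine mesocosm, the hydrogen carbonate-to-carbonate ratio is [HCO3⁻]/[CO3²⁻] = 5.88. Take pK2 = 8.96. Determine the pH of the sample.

pH = 8.19

From K2 = [H⁺][CO3²⁻]/[HCO3⁻]:  pH = pK2 − log₁₀([HCO3⁻]/[CO3²⁻])
log₁₀(5.88) = +0.769
pH = 8.96 − (+0.769) = 8.19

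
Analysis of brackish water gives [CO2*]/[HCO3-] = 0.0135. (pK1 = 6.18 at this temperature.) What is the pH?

pH = 8.05

From K1 = [H⁺][HCO3-]/[CO2*]:  pH = pK1 − log₁₀([CO2*]/[HCO3-])
log₁₀(0.0135) = -1.870
pH = 6.18 − (-1.870) = 8.05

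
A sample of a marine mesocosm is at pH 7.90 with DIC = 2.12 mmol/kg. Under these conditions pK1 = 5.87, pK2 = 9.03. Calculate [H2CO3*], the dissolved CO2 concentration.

α₀ = 1 / (1 + K1/[H⁺] + K1K2/[H⁺]²) = 1 / (1 + 10^+2.03 + 10^+0.90)
   = 1 / (1 + 107.15 + 7.9433) = 1/116.10 = 0.008614
[CO2*] = α₀ × DIC = 0.008614 × 2.12 = 0.0183 mmol/kg = 18.3 μmol/kg

[CO2*] = 18.3 μmol/kg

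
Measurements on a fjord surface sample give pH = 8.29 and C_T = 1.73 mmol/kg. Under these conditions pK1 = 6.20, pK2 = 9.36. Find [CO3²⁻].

[CO3²⁻] = 0.135 mmol/kg

α₂ = 1 / (1 + [H⁺]/K2 + [H⁺]²/(K1K2)) = 1 / (1 + 10^+1.07 + 10^-1.02)
   = 1 / (1 + 11.749 + 0.095499) = 1/12.844 = 0.07785
[CO3²⁻] = α₂ × DIC = 0.07785 × 1.73 = 0.135 mmol/kg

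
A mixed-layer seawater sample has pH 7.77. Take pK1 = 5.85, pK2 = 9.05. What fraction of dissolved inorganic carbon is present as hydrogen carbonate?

α₁ = 1 / (1 + [H⁺]/K1 + K2/[H⁺]) = 1 / (1 + 10^-1.92 + 10^-1.28)
   = 1 / (1 + 0.012023 + 0.052481) = 1/1.0645 = 0.9394

α₁ = 0.939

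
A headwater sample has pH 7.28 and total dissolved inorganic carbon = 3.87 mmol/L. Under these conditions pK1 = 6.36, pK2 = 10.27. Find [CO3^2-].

[CO3²⁻] = 3.53 μmol/L

α₂ = 1 / (1 + [H⁺]/K2 + [H⁺]²/(K1K2)) = 1 / (1 + 10^+2.99 + 10^+2.07)
   = 1 / (1 + 977.24 + 117.49) = 1/1095.7 = 0.0009126
[CO3²⁻] = α₂ × DIC = 0.0009126 × 3.87 = 0.00353 mmol/L = 3.53 μmol/L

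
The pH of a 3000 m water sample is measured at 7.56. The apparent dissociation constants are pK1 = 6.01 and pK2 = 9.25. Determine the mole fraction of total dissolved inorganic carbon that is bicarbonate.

α₁ = 1 / (1 + [H⁺]/K1 + K2/[H⁺]) = 1 / (1 + 10^-1.55 + 10^-1.69)
   = 1 / (1 + 0.028184 + 0.020417) = 1/1.0486 = 0.9537

α₁ = 0.954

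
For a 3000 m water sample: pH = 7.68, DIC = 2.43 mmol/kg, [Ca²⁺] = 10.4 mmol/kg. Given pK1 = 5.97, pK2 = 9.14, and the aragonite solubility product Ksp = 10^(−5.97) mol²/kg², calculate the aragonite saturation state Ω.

Ω = 0.776

α₂ = 1 / (1 + [H⁺]/K2 + [H⁺]²/(K1K2)) = 1 / (1 + 10^+1.46 + 10^-0.25)
   = 1 / (1 + 28.840 + 0.56234) = 1/30.403 = 0.03289
[CO3²⁻] = α₂ × DIC = 0.03289 × 2.43 = 0.07993 mmol/kg
Ksp = 10^(−5.97) = 1.072×10^-6
Ω = [Ca²⁺][CO3²⁻]/Ksp = (10.4×10^-3)(7.993×10^-5) / 1.072×10^-6 = 0.776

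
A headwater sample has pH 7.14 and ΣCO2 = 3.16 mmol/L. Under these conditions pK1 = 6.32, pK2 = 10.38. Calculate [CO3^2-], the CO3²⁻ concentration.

[CO3²⁻] = 1.58 μmol/L

α₂ = 1 / (1 + [H⁺]/K2 + [H⁺]²/(K1K2)) = 1 / (1 + 10^+3.24 + 10^+2.42)
   = 1 / (1 + 1737.8 + 263.03) = 1/2001.8 = 0.0004995
[CO3²⁻] = α₂ × DIC = 0.0004995 × 3.16 = 0.00158 mmol/L = 1.58 μmol/L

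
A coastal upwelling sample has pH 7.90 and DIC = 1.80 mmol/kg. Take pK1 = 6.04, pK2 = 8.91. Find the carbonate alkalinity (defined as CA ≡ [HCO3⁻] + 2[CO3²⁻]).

CA = [HCO3⁻] + 2[CO3²⁻] = (α₁ + 2α₂)·DIC
At pH 7.90: [H⁺]/K1 = 10^-1.86 = 0.013804, K2/[H⁺] = 10^-1.01 = 0.097724
α₁ = 1/(1 + 0.013804 + 0.097724) = 1/1.1115 = 0.8997; α₂ = α₁·K2/[H⁺] = 0.08792
α₁ + 2α₂ = 1.0755
CA = 1.0755 × 1.80 = 1.94 mmol/kg

CA = 1.94 mmol/kg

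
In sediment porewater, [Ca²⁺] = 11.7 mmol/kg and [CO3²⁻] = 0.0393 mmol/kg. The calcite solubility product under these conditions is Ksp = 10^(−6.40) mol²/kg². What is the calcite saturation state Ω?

Ksp = 10^(−6.40) = 3.981×10^-7
Ω = [Ca²⁺][CO3²⁻]/Ksp = (11.7×10^-3)(0.0393×10^-3) / 3.981×10^-7 = 1.15

Ω = 1.15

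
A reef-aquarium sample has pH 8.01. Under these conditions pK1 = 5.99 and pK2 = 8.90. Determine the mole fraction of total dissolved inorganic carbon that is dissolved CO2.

α₀ = 0.00839

α₀ = 1 / (1 + K1/[H⁺] + K1K2/[H⁺]²) = 1 / (1 + 10^+2.02 + 10^+1.13)
   = 1 / (1 + 104.71 + 13.490) = 1/119.20 = 0.008389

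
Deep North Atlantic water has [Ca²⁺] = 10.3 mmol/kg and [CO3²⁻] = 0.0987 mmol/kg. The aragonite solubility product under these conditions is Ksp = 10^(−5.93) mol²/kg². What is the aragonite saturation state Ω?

Ω = 0.865

Ksp = 10^(−5.93) = 1.175×10^-6
Ω = [Ca²⁺][CO3²⁻]/Ksp = (10.3×10^-3)(0.0987×10^-3) / 1.175×10^-6 = 0.865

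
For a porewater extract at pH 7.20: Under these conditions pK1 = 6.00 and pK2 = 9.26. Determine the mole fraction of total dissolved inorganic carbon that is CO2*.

α₀ = 0.0589

α₀ = 1 / (1 + K1/[H⁺] + K1K2/[H⁺]²) = 1 / (1 + 10^+1.20 + 10^-0.86)
   = 1 / (1 + 15.849 + 0.13804) = 1/16.987 = 0.05887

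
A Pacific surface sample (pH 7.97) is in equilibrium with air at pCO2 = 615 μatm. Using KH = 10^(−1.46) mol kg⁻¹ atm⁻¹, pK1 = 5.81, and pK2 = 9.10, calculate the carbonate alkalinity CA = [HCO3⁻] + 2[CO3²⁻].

CA = 3.54 mmol/kg

[CO2*] = KH · pCO2 = 10^(−1.46) × 615×10^-6 = 2.132×10^-5 mol/kg
α₀ = 1/(1 + K1/[H⁺] + K1K2/[H⁺]²) = 1/(1 + 10^+2.16 + 10^+1.03) = 0.006400
DIC = [CO2*]/α₀ = 2.132×10^-5 / 0.006400 = 3.332 mmol/kg
CA = (α₁ + 2α₂)·DIC = (0.9250 + 2×0.06857) × 3.332 = 3.54 mmol/kg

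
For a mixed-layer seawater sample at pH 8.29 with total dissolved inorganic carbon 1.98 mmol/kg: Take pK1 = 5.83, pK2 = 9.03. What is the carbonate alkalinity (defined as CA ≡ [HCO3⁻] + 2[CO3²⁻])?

CA = 2.28 mmol/kg

CA = [HCO3⁻] + 2[CO3²⁻] = (α₁ + 2α₂)·DIC
At pH 8.29: [H⁺]/K1 = 10^-2.46 = 0.0034674, K2/[H⁺] = 10^-0.74 = 0.18197
α₁ = 1/(1 + 0.0034674 + 0.18197) = 1/1.1854 = 0.8436; α₂ = α₁·K2/[H⁺] = 0.1535
α₁ + 2α₂ = 1.1506
CA = 1.1506 × 1.98 = 2.28 mmol/kg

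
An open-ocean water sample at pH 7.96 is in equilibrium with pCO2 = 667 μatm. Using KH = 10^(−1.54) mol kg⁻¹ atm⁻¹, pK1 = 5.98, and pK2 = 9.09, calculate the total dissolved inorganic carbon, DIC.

[CO2*] = KH · pCO2 = 10^(−1.54) × 667×10^-6 = 1.924×10^-5 mol/kg
α₀ = 1/(1 + K1/[H⁺] + K1K2/[H⁺]²) = 1/(1 + 10^+1.98 + 10^+0.85) = 0.009654
DIC = [CO2*]/α₀ = 1.924×10^-5 / 0.009654 = 1.99 mmol/kg

DIC = 1.99 mmol/kg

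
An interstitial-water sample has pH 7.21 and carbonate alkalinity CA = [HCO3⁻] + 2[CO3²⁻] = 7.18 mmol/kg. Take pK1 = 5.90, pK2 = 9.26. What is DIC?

CA = [HCO3⁻] + 2[CO3²⁻] = (α₁ + 2α₂)·DIC
At pH 7.21: [H⁺]/K1 = 10^-1.31 = 0.048978, K2/[H⁺] = 10^-2.05 = 0.0089125
α₁ = 1/(1 + 0.048978 + 0.0089125) = 1/1.0579 = 0.9453; α₂ = α₁·K2/[H⁺] = 0.008425
α₁ + 2α₂ = 0.9621
DIC = CA / (α₁ + 2α₂) = 7.18 / 0.9621 = 7.46 mmol/kg

DIC = 7.46 mmol/kg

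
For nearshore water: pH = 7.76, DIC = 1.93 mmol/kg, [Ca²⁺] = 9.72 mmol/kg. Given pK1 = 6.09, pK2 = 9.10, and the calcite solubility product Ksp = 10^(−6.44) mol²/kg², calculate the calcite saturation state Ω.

Ω = 2.21

α₂ = 1 / (1 + [H⁺]/K2 + [H⁺]²/(K1K2)) = 1 / (1 + 10^+1.34 + 10^-0.33)
   = 1 / (1 + 21.878 + 0.46774) = 1/23.345 = 0.04284
[CO3²⁻] = α₂ × DIC = 0.04284 × 1.93 = 0.08267 mmol/kg
Ksp = 10^(−6.44) = 3.631×10^-7
Ω = [Ca²⁺][CO3²⁻]/Ksp = (9.72×10^-3)(8.267×10^-5) / 3.631×10^-7 = 2.21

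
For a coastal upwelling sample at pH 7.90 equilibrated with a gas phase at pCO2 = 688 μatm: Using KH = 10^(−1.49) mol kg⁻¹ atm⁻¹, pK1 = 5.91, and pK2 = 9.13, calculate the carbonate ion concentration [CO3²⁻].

[CO2*] = KH · pCO2 = 10^(−1.49) × 688×10^-6 = 2.226×10^-5 mol/kg
α₀ = 1/(1 + K1/[H⁺] + K1K2/[H⁺]²) = 1/(1 + 10^+1.99 + 10^+0.76) = 0.009571
DIC = [CO2*]/α₀ = 2.226×10^-5 / 0.009571 = 2.326 mmol/kg
[CO3²⁻] = α₂·DIC; α₂ = 0.05508, so [CO3²⁻] = 0.05508 × 2.326 = 0.128 mmol/kg

[CO3²⁻] = 0.128 mmol/kg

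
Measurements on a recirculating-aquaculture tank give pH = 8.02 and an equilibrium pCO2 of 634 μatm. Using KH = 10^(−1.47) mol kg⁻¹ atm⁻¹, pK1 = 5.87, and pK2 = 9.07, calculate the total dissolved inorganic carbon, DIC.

DIC = 3.33 mmol/kg

[CO2*] = KH · pCO2 = 10^(−1.47) × 634×10^-6 = 2.148×10^-5 mol/kg
α₀ = 1/(1 + K1/[H⁺] + K1K2/[H⁺]²) = 1/(1 + 10^+2.15 + 10^+1.10) = 0.006458
DIC = [CO2*]/α₀ = 2.148×10^-5 / 0.006458 = 3.33 mmol/kg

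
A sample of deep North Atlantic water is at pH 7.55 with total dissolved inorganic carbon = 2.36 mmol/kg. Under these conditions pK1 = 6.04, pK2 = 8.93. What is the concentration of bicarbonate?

[HCO3⁻] = 2.20 mmol/kg

α₁ = 1 / (1 + [H⁺]/K1 + K2/[H⁺]) = 1 / (1 + 10^-1.51 + 10^-1.38)
   = 1 / (1 + 0.030903 + 0.041687) = 1/1.0726 = 0.9323
[HCO3⁻] = α₁ × DIC = 0.9323 × 2.36 = 2.20 mmol/kg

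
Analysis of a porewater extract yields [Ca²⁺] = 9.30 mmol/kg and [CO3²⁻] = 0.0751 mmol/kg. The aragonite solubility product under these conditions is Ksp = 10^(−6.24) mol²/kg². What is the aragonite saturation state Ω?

Ksp = 10^(−6.24) = 5.754×10^-7
Ω = [Ca²⁺][CO3²⁻]/Ksp = (9.30×10^-3)(0.0751×10^-3) / 5.754×10^-7 = 1.21

Ω = 1.21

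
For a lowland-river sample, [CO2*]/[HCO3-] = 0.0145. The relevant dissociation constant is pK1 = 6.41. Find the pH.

From K1 = [H⁺][HCO3-]/[CO2*]:  pH = pK1 − log₁₀([CO2*]/[HCO3-])
log₁₀(0.0145) = -1.839
pH = 6.41 − (-1.839) = 8.25

pH = 8.25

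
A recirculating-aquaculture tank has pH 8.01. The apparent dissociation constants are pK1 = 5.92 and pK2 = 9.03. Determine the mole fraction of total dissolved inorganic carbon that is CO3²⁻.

α₂ = 1 / (1 + [H⁺]/K2 + [H⁺]²/(K1K2)) = 1 / (1 + 10^+1.02 + 10^-1.07)
   = 1 / (1 + 10.471 + 0.085114) = 1/11.556 = 0.08653

α₂ = 0.0865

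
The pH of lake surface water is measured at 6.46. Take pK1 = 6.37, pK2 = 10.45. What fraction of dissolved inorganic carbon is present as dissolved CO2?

α₀ = 0.448

α₀ = 1 / (1 + K1/[H⁺] + K1K2/[H⁺]²) = 1 / (1 + 10^+0.09 + 10^-3.90)
   = 1 / (1 + 1.2303 + 0.00012589) = 1/2.2304 = 0.4484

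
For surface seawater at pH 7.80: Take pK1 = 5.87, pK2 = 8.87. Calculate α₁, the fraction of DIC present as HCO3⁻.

α₁ = 0.912

α₁ = 1 / (1 + [H⁺]/K1 + K2/[H⁺]) = 1 / (1 + 10^-1.93 + 10^-1.07)
   = 1 / (1 + 0.011749 + 0.085114) = 1/1.0969 = 0.9117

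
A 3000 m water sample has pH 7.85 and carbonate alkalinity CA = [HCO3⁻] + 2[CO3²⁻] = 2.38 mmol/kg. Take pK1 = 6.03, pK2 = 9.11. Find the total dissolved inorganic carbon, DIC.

CA = [HCO3⁻] + 2[CO3²⁻] = (α₁ + 2α₂)·DIC
At pH 7.85: [H⁺]/K1 = 10^-1.82 = 0.015136, K2/[H⁺] = 10^-1.26 = 0.054954
α₁ = 1/(1 + 0.015136 + 0.054954) = 1/1.0701 = 0.9345; α₂ = α₁·K2/[H⁺] = 0.05135
α₁ + 2α₂ = 1.0372
DIC = CA / (α₁ + 2α₂) = 2.38 / 1.0372 = 2.29 mmol/kg

DIC = 2.29 mmol/kg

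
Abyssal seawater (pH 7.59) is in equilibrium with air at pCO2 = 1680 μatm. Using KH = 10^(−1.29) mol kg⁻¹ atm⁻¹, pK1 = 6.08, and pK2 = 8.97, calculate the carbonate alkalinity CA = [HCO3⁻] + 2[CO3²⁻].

[CO2*] = KH · pCO2 = 10^(−1.29) × 1680×10^-6 = 8.616×10^-5 mol/kg
α₀ = 1/(1 + K1/[H⁺] + K1K2/[H⁺]²) = 1/(1 + 10^+1.51 + 10^+0.13) = 0.02881
DIC = [CO2*]/α₀ = 8.616×10^-5 / 0.02881 = 2.990 mmol/kg
CA = (α₁ + 2α₂)·DIC = (0.9323 + 2×0.03887) × 2.990 = 3.02 mmol/kg

CA = 3.02 mmol/kg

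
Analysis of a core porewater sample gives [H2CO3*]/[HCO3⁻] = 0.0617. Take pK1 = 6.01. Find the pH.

From K1 = [H⁺][HCO3⁻]/[H2CO3*]:  pH = pK1 − log₁₀([H2CO3*]/[HCO3⁻])
log₁₀(0.0617) = -1.210
pH = 6.01 − (-1.210) = 7.22

pH = 7.22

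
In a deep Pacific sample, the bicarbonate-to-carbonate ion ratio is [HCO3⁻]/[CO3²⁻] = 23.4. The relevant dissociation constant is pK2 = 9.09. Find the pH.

From K2 = [H⁺][CO3²⁻]/[HCO3⁻]:  pH = pK2 − log₁₀([HCO3⁻]/[CO3²⁻])
log₁₀(23.4) = +1.369
pH = 9.09 − (+1.369) = 7.72

pH = 7.72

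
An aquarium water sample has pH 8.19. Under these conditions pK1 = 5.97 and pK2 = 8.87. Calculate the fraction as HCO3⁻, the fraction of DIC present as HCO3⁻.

α₁ = 1 / (1 + [H⁺]/K1 + K2/[H⁺]) = 1 / (1 + 10^-2.22 + 10^-0.68)
   = 1 / (1 + 0.0060256 + 0.20893) = 1/1.2150 = 0.8231

α₁ = 0.823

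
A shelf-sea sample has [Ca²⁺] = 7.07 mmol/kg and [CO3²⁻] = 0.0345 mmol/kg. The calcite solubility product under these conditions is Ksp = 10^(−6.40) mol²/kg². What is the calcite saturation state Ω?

Ω = 0.613

Ksp = 10^(−6.40) = 3.981×10^-7
Ω = [Ca²⁺][CO3²⁻]/Ksp = (7.07×10^-3)(0.0345×10^-3) / 3.981×10^-7 = 0.613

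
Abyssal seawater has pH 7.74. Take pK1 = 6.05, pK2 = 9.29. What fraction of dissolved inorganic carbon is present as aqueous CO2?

α₀ = 1 / (1 + K1/[H⁺] + K1K2/[H⁺]²) = 1 / (1 + 10^+1.69 + 10^+0.14)
   = 1 / (1 + 48.978 + 1.3804) = 1/51.358 = 0.01947

α₀ = 0.0195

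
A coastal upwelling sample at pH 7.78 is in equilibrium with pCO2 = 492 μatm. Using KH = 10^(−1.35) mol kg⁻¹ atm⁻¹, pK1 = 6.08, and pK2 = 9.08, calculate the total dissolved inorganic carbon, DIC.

DIC = 1.18 mmol/kg

[CO2*] = KH · pCO2 = 10^(−1.35) × 492×10^-6 = 2.198×10^-5 mol/kg
α₀ = 1/(1 + K1/[H⁺] + K1K2/[H⁺]²) = 1/(1 + 10^+1.70 + 10^+0.40) = 0.01865
DIC = [CO2*]/α₀ = 2.198×10^-5 / 0.01865 = 1.18 mmol/kg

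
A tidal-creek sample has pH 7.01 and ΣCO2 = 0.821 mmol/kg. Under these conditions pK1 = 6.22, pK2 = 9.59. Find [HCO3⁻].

[HCO3⁻] = 0.705 mmol/kg

α₁ = 1 / (1 + [H⁺]/K1 + K2/[H⁺]) = 1 / (1 + 10^-0.79 + 10^-2.58)
   = 1 / (1 + 0.16218 + 0.0026303) = 1/1.1648 = 0.8585
[HCO3⁻] = α₁ × DIC = 0.8585 × 0.821 = 0.705 mmol/kg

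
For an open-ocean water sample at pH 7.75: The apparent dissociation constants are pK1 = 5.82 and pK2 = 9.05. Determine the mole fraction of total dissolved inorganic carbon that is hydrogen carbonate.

α₁ = 1 / (1 + [H⁺]/K1 + K2/[H⁺]) = 1 / (1 + 10^-1.93 + 10^-1.30)
   = 1 / (1 + 0.011749 + 0.050119) = 1/1.0619 = 0.9417

α₁ = 0.942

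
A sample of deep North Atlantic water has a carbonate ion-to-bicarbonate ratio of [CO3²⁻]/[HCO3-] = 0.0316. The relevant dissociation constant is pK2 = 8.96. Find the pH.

From K2 = [H⁺][CO3²⁻]/[HCO3-]:  pH = pK2 + log₁₀([CO3²⁻]/[HCO3-])
log₁₀(0.0316) = -1.500
pH = 8.96 + (-1.500) = 7.46

pH = 7.46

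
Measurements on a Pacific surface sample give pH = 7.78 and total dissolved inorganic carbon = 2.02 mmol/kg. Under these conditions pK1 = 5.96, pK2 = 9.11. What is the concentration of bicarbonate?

α₁ = 1 / (1 + [H⁺]/K1 + K2/[H⁺]) = 1 / (1 + 10^-1.82 + 10^-1.33)
   = 1 / (1 + 0.015136 + 0.046774) = 1/1.0619 = 0.9417
[HCO3⁻] = α₁ × DIC = 0.9417 × 2.02 = 1.90 mmol/kg

[HCO3⁻] = 1.90 mmol/kg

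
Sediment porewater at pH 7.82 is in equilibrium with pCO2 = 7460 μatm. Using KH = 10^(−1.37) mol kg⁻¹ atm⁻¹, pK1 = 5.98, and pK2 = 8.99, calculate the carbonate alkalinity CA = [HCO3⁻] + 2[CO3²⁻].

[CO2*] = KH · pCO2 = 10^(−1.37) × 7460×10^-6 = 3.182×10^-4 mol/kg
α₀ = 1/(1 + K1/[H⁺] + K1K2/[H⁺]²) = 1/(1 + 10^+1.84 + 10^+0.67) = 0.01336
DIC = [CO2*]/α₀ = 3.182×10^-4 / 0.01336 = 23.82 mmol/kg
CA = (α₁ + 2α₂)·DIC = (0.9242 + 2×0.06248) × 23.82 = 25.0 mmol/kg

CA = 25.0 mmol/kg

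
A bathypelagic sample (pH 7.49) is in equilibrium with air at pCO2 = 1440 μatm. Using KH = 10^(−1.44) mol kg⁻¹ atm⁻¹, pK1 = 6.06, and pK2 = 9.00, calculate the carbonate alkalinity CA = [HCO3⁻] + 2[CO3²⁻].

[CO2*] = KH · pCO2 = 10^(−1.44) × 1440×10^-6 = 5.228×10^-5 mol/kg
α₀ = 1/(1 + K1/[H⁺] + K1K2/[H⁺]²) = 1/(1 + 10^+1.43 + 10^-0.08) = 0.03479
DIC = [CO2*]/α₀ = 5.228×10^-5 / 0.03479 = 1.503 mmol/kg
CA = (α₁ + 2α₂)·DIC = (0.9363 + 2×0.02893) × 1.503 = 1.49 mmol/kg

CA = 1.49 mmol/kg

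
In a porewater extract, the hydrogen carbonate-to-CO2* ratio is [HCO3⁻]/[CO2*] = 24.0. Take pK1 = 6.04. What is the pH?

pH = 7.42

From K1 = [H⁺][HCO3⁻]/[CO2*]:  pH = pK1 + log₁₀([HCO3⁻]/[CO2*])
log₁₀(24.0) = +1.380
pH = 6.04 + (+1.380) = 7.42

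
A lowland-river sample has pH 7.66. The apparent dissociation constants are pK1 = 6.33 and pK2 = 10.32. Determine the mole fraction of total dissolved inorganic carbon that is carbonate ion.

α₂ = 1 / (1 + [H⁺]/K2 + [H⁺]²/(K1K2)) = 1 / (1 + 10^+2.66 + 10^+1.33)
   = 1 / (1 + 457.09 + 21.380) = 1/479.47 = 0.002086

α₂ = 0.00209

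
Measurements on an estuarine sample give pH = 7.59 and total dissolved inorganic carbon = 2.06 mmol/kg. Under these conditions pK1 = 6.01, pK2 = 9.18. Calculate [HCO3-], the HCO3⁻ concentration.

[HCO3⁻] = 1.96 mmol/kg

α₁ = 1 / (1 + [H⁺]/K1 + K2/[H⁺]) = 1 / (1 + 10^-1.58 + 10^-1.59)
   = 1 / (1 + 0.026303 + 0.025704) = 1/1.0520 = 0.9506
[HCO3⁻] = α₁ × DIC = 0.9506 × 2.06 = 1.96 mmol/kg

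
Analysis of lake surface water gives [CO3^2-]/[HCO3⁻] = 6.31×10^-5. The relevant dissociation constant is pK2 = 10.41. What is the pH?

From K2 = [H⁺][CO3^2-]/[HCO3⁻]:  pH = pK2 + log₁₀([CO3^2-]/[HCO3⁻])
log₁₀(6.31×10^-5) = -4.200
pH = 10.41 + (-4.200) = 6.21

pH = 6.21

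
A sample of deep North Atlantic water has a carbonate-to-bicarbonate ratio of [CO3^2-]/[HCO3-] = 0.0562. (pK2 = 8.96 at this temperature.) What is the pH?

From K2 = [H⁺][CO3^2-]/[HCO3-]:  pH = pK2 + log₁₀([CO3^2-]/[HCO3-])
log₁₀(0.0562) = -1.250
pH = 8.96 + (-1.250) = 7.71

pH = 7.71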